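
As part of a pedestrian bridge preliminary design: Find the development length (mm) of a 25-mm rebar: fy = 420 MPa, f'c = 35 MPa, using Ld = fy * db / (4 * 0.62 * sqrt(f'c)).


Ld = (fy * db) / (4 * 0.62 * sqrt(f'c))
= (420 * 25) / (4 * 0.62 * sqrt(35))
= 10500 / 14.6719
= 715.65 mm

715.65 mm


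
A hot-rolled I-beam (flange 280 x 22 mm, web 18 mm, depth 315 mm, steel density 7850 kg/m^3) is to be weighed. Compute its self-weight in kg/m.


A_flanges = 2 * 280 * 22 = 12320 mm^2
A_web = (315 - 2 * 22) * 18 = 4878 mm^2
A_total = 12320 + 4878 = 17198 mm^2 = 0.017198 m^2
Weight = rho * A = 7850 * 0.017198 = 135.0043 kg/m

135.0043 kg/m


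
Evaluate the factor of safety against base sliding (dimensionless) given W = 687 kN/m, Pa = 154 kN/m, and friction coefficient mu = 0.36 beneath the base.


Resisting force = mu * W = 0.36 * 687 = 247.32 kN/m
FOS = Resisting / Driving = 247.32 / 154
= 1.606 (dimensionless)

1.606 (dimensionless)


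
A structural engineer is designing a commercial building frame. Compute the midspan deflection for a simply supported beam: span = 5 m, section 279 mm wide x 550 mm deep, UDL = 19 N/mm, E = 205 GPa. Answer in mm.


I = 279 * 550^3 / 12 = 3868218750.0 mm^4
L = 5000.0 mm, w = 19 N/mm, E = 205000.0 MPa
delta = 5 * w * L^4 / (384 * E * I)
= 5 * 19 * 5000.0^4 / (384 * 205000.0 * 3868218750.0)
= 0.195 mm

0.195 mm


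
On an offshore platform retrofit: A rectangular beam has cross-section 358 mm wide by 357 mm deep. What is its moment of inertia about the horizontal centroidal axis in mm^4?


I = b * h^3 / 12
= 358 * 357^3 / 12
= 358 * 45499293 / 12
= 1357395574.5 mm^4

1357395574.5 mm^4


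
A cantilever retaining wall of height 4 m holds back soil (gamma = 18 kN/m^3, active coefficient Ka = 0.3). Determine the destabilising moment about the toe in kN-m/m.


Pa = 0.5 * Ka * gamma * H^2
= 0.5 * 0.3 * 18 * 4^2
= 43.2 kN/m
Arm = H / 3 = 4 / 3 = 1.3333 m
Mo = Pa * arm = Pa * H / 3 = 43.2 * 4 / 3 = 57.6 kN-m/m

57.6 kN-m/m


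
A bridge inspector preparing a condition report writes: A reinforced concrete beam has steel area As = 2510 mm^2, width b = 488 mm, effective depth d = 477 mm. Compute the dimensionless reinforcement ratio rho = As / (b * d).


rho = As / (b * d)
= 2510 / (488 * 477)
= 2510 / 232776
= 0.010783 (dimensionless)

0.010783 (dimensionless)


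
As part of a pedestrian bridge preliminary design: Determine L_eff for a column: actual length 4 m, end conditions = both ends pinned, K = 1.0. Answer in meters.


L_eff = K * L
= 1.0 * 4
= 4.0 m

4.0 m


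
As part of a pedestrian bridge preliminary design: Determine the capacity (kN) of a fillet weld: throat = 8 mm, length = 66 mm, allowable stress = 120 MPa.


Strength = throat * length * allowable stress
= 8 * 66 * 120 N
= 63360 N
= 63.36 kN

63.36 kN


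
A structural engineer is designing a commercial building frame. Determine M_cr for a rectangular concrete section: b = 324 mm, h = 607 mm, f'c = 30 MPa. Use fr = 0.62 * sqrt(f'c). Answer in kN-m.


fr = 0.62 * sqrt(30) = 0.62 * 5.4772 = 3.3959 MPa
I = 324 * 607^3 / 12 = 6038510661.0 mm^4
y_t = 303.5 mm
M_cr = fr * I / y_t = 3.3959 * 6038510661.0 / 303.5 N-mm
= 67.5653 kN-m

67.5653 kN-m


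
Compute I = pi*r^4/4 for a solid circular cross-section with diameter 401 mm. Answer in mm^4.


r = d / 2 = 401 / 2 = 200.5 mm
I = pi * r^4 / 4 = pi * 200.5^4 / 4
= 1269250634.53 mm^4

1269250634.53 mm^4


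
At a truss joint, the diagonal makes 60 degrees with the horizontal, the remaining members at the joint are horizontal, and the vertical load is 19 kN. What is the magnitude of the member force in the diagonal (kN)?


At the joint, only the diagonal has a vertical component, so vertical equilibrium gives:
F * sin(60) = 19
F = 19 / sin(60)
= 19 / 0.866025
= 21.94 kN

21.94 kN


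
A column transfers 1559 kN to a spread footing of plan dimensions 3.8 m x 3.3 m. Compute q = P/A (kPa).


A = 3.8 * 3.3 = 12.54 m^2
q = P / A = 1559 / 12.54
= 124.3222 kPa

124.3222 kPa


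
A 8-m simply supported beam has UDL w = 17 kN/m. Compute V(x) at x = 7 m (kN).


R_A = w * L / 2 = 17 * 8 / 2 = 68.0 kN
V(x) = R_A - w * x = 68.0 - 17 * 7
= -51.0 kN

-51.0 kN


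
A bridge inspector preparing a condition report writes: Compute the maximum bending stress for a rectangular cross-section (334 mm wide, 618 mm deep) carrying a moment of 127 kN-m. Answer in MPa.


I = b * h^3 / 12 = 334 * 618^3 / 12 = 6569474724.0 mm^4
y = h / 2 = 618 / 2 = 309.0 mm
M = 127 kN-m = 127000000.0 N-mm
sigma = M * y / I = 127000000.0 * 309.0 / 6569474724.0
= 5.97 MPa

5.97 MPa


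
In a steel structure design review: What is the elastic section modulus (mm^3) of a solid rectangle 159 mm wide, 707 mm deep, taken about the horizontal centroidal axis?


S = b * h^2 / 6
= 159 * 707^2 / 6
= 159 * 499849 / 6
= 13245998.5 mm^3

13245998.5 mm^3


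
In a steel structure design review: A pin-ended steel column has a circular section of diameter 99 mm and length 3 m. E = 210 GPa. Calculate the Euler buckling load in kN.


I = pi * d^4 / 64 = 4715314.64 mm^4
L = 3000.0 mm
P_cr = pi^2 * E * I / L^2
= 9.8696 * 210000.0 * 4715314.64 / 3000.0^2
= 1085893.44 N = 1085.8934 kN

1085.8934 kN


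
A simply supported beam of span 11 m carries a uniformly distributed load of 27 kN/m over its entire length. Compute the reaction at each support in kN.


Total load = w * L = 27 * 11 = 297 kN
By symmetry, each reaction R = total / 2 = 297 / 2 = 148.5 kN

148.5 kN


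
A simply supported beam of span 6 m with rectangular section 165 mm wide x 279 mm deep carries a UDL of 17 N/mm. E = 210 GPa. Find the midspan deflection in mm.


I = 165 * 279^3 / 12 = 298617536.25 mm^4
L = 6000.0 mm, w = 17 N/mm, E = 210000.0 MPa
delta = 5 * w * L^4 / (384 * E * I)
= 5 * 17 * 6000.0^4 / (384 * 210000.0 * 298617536.25)
= 4.5747 mm

4.5747 mm


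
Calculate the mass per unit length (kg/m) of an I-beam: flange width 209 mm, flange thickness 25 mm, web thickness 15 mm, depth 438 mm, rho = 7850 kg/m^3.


A_flanges = 2 * 209 * 25 = 10450 mm^2
A_web = (438 - 2 * 25) * 15 = 5820 mm^2
A_total = 10450 + 5820 = 16270 mm^2 = 0.016270 m^2
Weight = rho * A = 7850 * 0.016270 = 127.7195 kg/m

127.7195 kg/m


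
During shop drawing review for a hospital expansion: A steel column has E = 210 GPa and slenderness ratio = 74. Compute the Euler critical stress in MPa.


sigma_cr = pi^2 * E / lambda^2
= 9.8696 * 210000.0 / 74^2
= 9.8696 * 210000.0 / 5476
= 378.491 MPa

378.491 MPa


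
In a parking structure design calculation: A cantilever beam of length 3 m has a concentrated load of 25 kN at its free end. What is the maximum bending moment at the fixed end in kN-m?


For a cantilever with a point load at the free end:
M_max = P * L = 25 * 3 = 75 kN-m

75 kN-m


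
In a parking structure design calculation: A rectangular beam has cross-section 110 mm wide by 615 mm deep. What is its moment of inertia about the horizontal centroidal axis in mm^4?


I = b * h^3 / 12
= 110 * 615^3 / 12
= 110 * 232608375 / 12
= 2132243437.5 mm^4

2132243437.5 mm^4


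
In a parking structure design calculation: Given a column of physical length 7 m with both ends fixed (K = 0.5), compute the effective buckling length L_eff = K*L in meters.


L_eff = K * L
= 0.5 * 7
= 3.5 m

3.5 m


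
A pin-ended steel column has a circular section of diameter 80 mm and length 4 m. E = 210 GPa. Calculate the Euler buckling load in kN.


I = pi * d^4 / 64 = 2010619.3 mm^4
L = 4000.0 mm
P_cr = pi^2 * E * I / L^2
= 9.8696 * 210000.0 * 2010619.3 / 4000.0^2
= 260452.72 N = 260.4527 kN

260.4527 kN


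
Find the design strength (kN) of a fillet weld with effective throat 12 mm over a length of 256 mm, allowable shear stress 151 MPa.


Strength = throat * length * allowable stress
= 12 * 256 * 151 N
= 463872 N
= 463.87 kN

463.87 kN


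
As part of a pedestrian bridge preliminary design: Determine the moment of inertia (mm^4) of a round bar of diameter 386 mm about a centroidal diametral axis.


r = d / 2 = 386 / 2 = 193.0 mm
I = pi * r^4 / 4 = pi * 193.0^4 / 4
= 1089730527.72 mm^4

1089730527.72 mm^4


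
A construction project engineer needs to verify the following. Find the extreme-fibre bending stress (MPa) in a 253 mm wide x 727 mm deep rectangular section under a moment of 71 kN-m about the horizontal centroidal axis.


I = b * h^3 / 12 = 253 * 727^3 / 12 = 8101072291.58 mm^4
y = h / 2 = 727 / 2 = 363.5 mm
M = 71 kN-m = 71000000.0 N-mm
sigma = M * y / I = 71000000.0 * 363.5 / 8101072291.58
= 3.19 MPa

3.19 MPa


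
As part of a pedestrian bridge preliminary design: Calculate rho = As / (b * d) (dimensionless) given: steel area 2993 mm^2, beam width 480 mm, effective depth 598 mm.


rho = As / (b * d)
= 2993 / (480 * 598)
= 2993 / 287040
= 0.010427 (dimensionless)

0.010427 (dimensionless)


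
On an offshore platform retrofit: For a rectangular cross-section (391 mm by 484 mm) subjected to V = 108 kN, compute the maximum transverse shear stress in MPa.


A = b * h = 391 * 484 = 189244 mm^2
V = 108 kN = 108000.0 N
tau_max = 1.5 * V / A = 1.5 * 108000.0 / 189244
= 0.856 MPa

0.856 MPa


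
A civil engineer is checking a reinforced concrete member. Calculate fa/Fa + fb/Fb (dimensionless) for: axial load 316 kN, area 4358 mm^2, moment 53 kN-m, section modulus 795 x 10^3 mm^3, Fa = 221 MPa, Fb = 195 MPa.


f_a = P / A = 316000.0 / 4358 = 72.5103 MPa
f_b = M / S = 53000000.0 / 795000.0 = 66.6667 MPa
Ratio = f_a / Fa + f_b / Fb
= 72.5103 / 221 + 66.6667 / 195
= 0.67 (dimensionless)

0.67 (dimensionless)


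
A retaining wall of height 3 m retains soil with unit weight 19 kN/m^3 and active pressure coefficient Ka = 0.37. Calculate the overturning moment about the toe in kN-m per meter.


Pa = 0.5 * Ka * gamma * H^2
= 0.5 * 0.37 * 19 * 3^2
= 31.635 kN/m
Arm = H / 3 = 3 / 3 = 1.0 m
Mo = Pa * arm = Pa * H / 3 = 31.635 * 3 / 3 = 31.635 kN-m/m

31.635 kN-m/m


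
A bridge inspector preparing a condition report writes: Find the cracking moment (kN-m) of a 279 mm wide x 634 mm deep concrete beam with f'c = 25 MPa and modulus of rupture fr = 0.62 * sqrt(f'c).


fr = 0.62 * sqrt(25) = 0.62 * 5.0 = 3.1 MPa
I = 279 * 634^3 / 12 = 5925032418.0 mm^4
y_t = 317.0 mm
M_cr = fr * I / y_t = 3.1 * 5925032418.0 / 317.0 N-mm
= 57.942 kN-m

57.942 kN-m


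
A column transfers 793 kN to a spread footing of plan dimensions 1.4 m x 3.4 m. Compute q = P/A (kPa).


A = 1.4 * 3.4 = 4.76 m^2
q = P / A = 793 / 4.76
= 166.5966 kPa

166.5966 kPa


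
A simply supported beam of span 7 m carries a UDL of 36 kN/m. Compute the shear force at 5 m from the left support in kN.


R_A = w * L / 2 = 36 * 7 / 2 = 126.0 kN
V(x) = R_A - w * x = 126.0 - 36 * 5
= -54.0 kN

-54.0 kN


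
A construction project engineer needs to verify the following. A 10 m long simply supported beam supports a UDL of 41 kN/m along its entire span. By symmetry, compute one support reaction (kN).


Total load = w * L = 41 * 10 = 410 kN
By symmetry, each reaction R = total / 2 = 410 / 2 = 205.0 kN

205.0 kN


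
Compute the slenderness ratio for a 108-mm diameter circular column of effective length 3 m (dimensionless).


Radius of gyration r = d / 4 = 108 / 4 = 27.0 mm
L_eff = 3000.0 mm
Slenderness ratio = L / r = 3000.0 / 27.0 = 111.11 (dimensionless)

111.11 (dimensionless)


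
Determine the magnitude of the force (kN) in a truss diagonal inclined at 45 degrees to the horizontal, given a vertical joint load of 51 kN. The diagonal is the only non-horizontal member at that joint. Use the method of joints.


At the joint, only the diagonal has a vertical component, so vertical equilibrium gives:
F * sin(45) = 51
F = 51 / sin(45)
= 51 / 0.707107
= 72.12 kN

72.12 kN


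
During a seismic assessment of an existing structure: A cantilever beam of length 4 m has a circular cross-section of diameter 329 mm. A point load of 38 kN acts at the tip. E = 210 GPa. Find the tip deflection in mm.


I = pi * d^4 / 64 = pi * 329^4 / 64 = 575113405.09 mm^4
L = 4000.0 mm, P = 38000.0 N, E = 210000.0 MPa
delta = P * L^3 / (3 * E * I)
= 38000.0 * 4000.0^3 / (3 * 210000.0 * 575113405.09)
= 6.7123 mm

6.7123 mm


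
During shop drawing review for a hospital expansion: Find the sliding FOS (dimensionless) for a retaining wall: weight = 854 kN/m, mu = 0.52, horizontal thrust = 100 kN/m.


Resisting force = mu * W = 0.52 * 854 = 444.08 kN/m
FOS = Resisting / Driving = 444.08 / 100
= 4.4408 (dimensionless)

4.4408 (dimensionless)


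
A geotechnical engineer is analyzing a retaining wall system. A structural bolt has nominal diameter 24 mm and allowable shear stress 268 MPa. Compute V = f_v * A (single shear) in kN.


A = pi * d^2 / 4 = pi * 24^2 / 4 = 452.3893 mm^2
V = f_v * A / 1000 = 268 * 452.3893 / 1000
= 121.2403 kN

121.2403 kN


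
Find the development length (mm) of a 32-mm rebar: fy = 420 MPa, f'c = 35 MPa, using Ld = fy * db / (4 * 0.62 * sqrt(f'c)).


Ld = (fy * db) / (4 * 0.62 * sqrt(f'c))
= (420 * 32) / (4 * 0.62 * sqrt(35))
= 13440 / 14.6719
= 916.04 mm

916.04 mm


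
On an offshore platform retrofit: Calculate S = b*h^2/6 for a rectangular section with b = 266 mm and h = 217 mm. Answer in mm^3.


S = b * h^2 / 6
= 266 * 217^2 / 6
= 266 * 47089 / 6
= 2087612.33 mm^3

2087612.33 mm^3


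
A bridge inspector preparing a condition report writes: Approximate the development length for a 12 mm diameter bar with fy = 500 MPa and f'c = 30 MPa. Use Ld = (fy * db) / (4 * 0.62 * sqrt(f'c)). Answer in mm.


Ld = (fy * db) / (4 * 0.62 * sqrt(f'c))
= (500 * 12) / (4 * 0.62 * sqrt(30))
= 6000 / 13.5835
= 441.71 mm

441.71 mm


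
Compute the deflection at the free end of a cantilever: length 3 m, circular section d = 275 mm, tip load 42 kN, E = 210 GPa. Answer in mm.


I = pi * d^4 / 64 = pi * 275^4 / 64 = 280737658.94 mm^4
L = 3000.0 mm, P = 42000.0 N, E = 210000.0 MPa
delta = P * L^3 / (3 * E * I)
= 42000.0 * 3000.0^3 / (3 * 210000.0 * 280737658.94)
= 6.4117 mm

6.4117 mm


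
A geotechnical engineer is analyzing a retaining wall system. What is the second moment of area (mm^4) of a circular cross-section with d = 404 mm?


r = d / 2 = 404 / 2 = 202.0 mm
I = pi * r^4 / 4 = pi * 202.0^4 / 4
= 1307661565.24 mm^4

1307661565.24 mm^4


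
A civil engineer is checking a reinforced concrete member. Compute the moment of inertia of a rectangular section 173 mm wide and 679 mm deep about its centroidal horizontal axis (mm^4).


I = b * h^3 / 12
= 173 * 679^3 / 12
= 173 * 313046839 / 12
= 4513091928.92 mm^4

4513091928.92 mm^4


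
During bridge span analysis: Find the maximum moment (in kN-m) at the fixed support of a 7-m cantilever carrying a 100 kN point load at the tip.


For a cantilever with a point load at the free end:
M_max = P * L = 100 * 7 = 700 kN-m

700 kN-m


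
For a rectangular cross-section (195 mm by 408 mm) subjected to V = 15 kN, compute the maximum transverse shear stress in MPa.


A = b * h = 195 * 408 = 79560 mm^2
V = 15 kN = 15000.0 N
tau_max = 1.5 * V / A = 1.5 * 15000.0 / 79560
= 0.2828 MPa

0.2828 MPa


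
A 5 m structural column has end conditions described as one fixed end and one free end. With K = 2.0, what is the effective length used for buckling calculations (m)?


L_eff = K * L
= 2.0 * 5
= 10.0 m

10.0 m


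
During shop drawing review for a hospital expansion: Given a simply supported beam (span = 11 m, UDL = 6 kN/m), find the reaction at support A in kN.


Total load = w * L = 6 * 11 = 66 kN
By symmetry, each reaction R = total / 2 = 66 / 2 = 33.0 kN

33.0 kN


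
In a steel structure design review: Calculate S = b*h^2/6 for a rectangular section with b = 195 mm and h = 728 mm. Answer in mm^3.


S = b * h^2 / 6
= 195 * 728^2 / 6
= 195 * 529984 / 6
= 17224480.0 mm^3

17224480.0 mm^3


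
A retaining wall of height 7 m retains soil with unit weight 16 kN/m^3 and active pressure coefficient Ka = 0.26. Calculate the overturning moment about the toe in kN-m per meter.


Pa = 0.5 * Ka * gamma * H^2
= 0.5 * 0.26 * 16 * 7^2
= 101.92 kN/m
Arm = H / 3 = 7 / 3 = 2.3333 m
Mo = Pa * arm = Pa * H / 3 = 101.92 * 7 / 3 = 237.8133 kN-m/m

237.8133 kN-m/m


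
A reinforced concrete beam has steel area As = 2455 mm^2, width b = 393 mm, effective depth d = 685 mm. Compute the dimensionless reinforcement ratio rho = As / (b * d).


rho = As / (b * d)
= 2455 / (393 * 685)
= 2455 / 269205
= 0.009119 (dimensionless)

0.009119 (dimensionless)


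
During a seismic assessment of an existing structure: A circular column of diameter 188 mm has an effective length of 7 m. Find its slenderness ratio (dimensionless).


Radius of gyration r = d / 4 = 188 / 4 = 47.0 mm
L_eff = 7000.0 mm
Slenderness ratio = L / r = 7000.0 / 47.0 = 148.94 (dimensionless)

148.94 (dimensionless)


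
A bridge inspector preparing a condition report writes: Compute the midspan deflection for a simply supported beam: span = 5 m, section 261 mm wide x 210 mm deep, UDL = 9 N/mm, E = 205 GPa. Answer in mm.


I = 261 * 210^3 / 12 = 201426750.0 mm^4
L = 5000.0 mm, w = 9 N/mm, E = 205000.0 MPa
delta = 5 * w * L^4 / (384 * E * I)
= 5 * 9 * 5000.0^4 / (384 * 205000.0 * 201426750.0)
= 1.7737 mm

1.7737 mm


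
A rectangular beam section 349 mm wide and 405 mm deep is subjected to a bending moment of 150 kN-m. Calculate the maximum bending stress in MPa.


I = b * h^3 / 12 = 349 * 405^3 / 12 = 1932009468.75 mm^4
y = h / 2 = 405 / 2 = 202.5 mm
M = 150 kN-m = 150000000.0 N-mm
sigma = M * y / I = 150000000.0 * 202.5 / 1932009468.75
= 15.72 MPa

15.72 MPa


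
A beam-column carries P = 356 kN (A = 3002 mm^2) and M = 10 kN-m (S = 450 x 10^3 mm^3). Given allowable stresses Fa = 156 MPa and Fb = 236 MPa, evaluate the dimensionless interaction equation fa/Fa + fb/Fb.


f_a = P / A = 356000.0 / 3002 = 118.5876 MPa
f_b = M / S = 10000000.0 / 450000.0 = 22.2222 MPa
Ratio = f_a / Fa + f_b / Fb
= 118.5876 / 156 + 22.2222 / 236
= 0.8543 (dimensionless)

0.8543 (dimensionless)


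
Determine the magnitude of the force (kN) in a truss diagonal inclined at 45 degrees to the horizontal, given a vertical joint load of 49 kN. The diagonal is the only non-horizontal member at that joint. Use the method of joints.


At the joint, only the diagonal has a vertical component, so vertical equilibrium gives:
F * sin(45) = 49
F = 49 / sin(45)
= 49 / 0.707107
= 69.3 kN

69.3 kN


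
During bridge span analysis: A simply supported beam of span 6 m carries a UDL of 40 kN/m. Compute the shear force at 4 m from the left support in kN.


R_A = w * L / 2 = 40 * 6 / 2 = 120.0 kN
V(x) = R_A - w * x = 120.0 - 40 * 4
= -40.0 kN

-40.0 kN


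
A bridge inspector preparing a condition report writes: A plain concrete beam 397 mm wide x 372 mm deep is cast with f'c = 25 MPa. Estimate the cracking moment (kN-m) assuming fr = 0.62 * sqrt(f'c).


fr = 0.62 * sqrt(25) = 0.62 * 5.0 = 3.1 MPa
I = 397 * 372^3 / 12 = 1703091888.0 mm^4
y_t = 186.0 mm
M_cr = fr * I / y_t = 3.1 * 1703091888.0 / 186.0 N-mm
= 28.3849 kN-m

28.3849 kN-m


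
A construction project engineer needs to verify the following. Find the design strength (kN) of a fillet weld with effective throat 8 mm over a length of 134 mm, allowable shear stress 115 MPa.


Strength = throat * length * allowable stress
= 8 * 134 * 115 N
= 123280 N
= 123.28 kN

123.28 kN


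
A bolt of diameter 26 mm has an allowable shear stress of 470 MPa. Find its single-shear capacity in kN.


A = pi * d^2 / 4 = pi * 26^2 / 4 = 530.9292 mm^2
V = f_v * A / 1000 = 470 * 530.9292 / 1000
= 249.5367 kN

249.5367 kN


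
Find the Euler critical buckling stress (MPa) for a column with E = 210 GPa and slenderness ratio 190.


sigma_cr = pi^2 * E / lambda^2
= 9.8696 * 210000.0 / 190^2
= 9.8696 * 210000.0 / 36100
= 57.4132 MPa

57.4132 MPa


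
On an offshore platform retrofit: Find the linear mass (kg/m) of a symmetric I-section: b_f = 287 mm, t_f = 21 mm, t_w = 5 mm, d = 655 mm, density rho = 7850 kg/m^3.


A_flanges = 2 * 287 * 21 = 12054 mm^2
A_web = (655 - 2 * 21) * 5 = 3065 mm^2
A_total = 12054 + 3065 = 15119 mm^2 = 0.015119 m^2
Weight = rho * A = 7850 * 0.015119 = 118.6842 kg/m

118.6842 kg/m


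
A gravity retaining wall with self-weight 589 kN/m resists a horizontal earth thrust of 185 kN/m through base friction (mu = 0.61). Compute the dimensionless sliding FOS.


Resisting force = mu * W = 0.61 * 589 = 359.29 kN/m
FOS = Resisting / Driving = 359.29 / 185
= 1.9421 (dimensionless)

1.9421 (dimensionless)


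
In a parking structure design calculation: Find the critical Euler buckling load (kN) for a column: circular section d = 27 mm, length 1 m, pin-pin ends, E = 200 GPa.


I = pi * d^4 / 64 = 26087.05 mm^4
L = 1000.0 mm
P_cr = pi^2 * E * I / L^2
= 9.8696 * 200000.0 * 26087.05 / 1000.0^2
= 51493.77 N = 51.4938 kN

51.4938 kN


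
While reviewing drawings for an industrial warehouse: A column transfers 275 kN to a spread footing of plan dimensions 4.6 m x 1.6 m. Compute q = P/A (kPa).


A = 4.6 * 1.6 = 7.36 m^2
q = P / A = 275 / 7.36
= 37.3641 kPa

37.3641 kPa


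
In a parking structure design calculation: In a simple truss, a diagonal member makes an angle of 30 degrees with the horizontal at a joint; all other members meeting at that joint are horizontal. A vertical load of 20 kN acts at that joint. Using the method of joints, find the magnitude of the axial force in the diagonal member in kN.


At the joint, only the diagonal has a vertical component, so vertical equilibrium gives:
F * sin(30) = 20
F = 20 / sin(30)
= 20 / 0.5
= 40.0 kN

40.0 kN


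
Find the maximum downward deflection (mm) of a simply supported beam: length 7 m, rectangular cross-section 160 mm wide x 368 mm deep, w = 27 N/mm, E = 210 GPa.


I = 160 * 368^3 / 12 = 664480426.67 mm^4
L = 7000.0 mm, w = 27 N/mm, E = 210000.0 MPa
delta = 5 * w * L^4 / (384 * E * I)
= 5 * 27 * 7000.0^4 / (384 * 210000.0 * 664480426.67)
= 6.0491 mm

6.0491 mm


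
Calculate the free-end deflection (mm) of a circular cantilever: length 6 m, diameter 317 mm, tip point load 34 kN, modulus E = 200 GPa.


I = pi * d^4 / 64 = pi * 317^4 / 64 = 495686336.22 mm^4
L = 6000.0 mm, P = 34000.0 N, E = 200000.0 MPa
delta = P * L^3 / (3 * E * I)
= 34000.0 * 6000.0^3 / (3 * 200000.0 * 495686336.22)
= 24.693 mm

24.693 mm


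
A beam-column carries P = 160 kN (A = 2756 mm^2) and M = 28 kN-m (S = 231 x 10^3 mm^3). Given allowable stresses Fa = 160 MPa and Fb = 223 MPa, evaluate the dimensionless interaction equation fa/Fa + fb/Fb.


f_a = P / A = 160000.0 / 2756 = 58.0552 MPa
f_b = M / S = 28000000.0 / 231000.0 = 121.2121 MPa
Ratio = f_a / Fa + f_b / Fb
= 58.0552 / 160 + 121.2121 / 223
= 0.9064 (dimensionless)

0.9064 (dimensionless)


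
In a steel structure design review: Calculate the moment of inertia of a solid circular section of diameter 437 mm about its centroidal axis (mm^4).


r = d / 2 = 437 / 2 = 218.5 mm
I = pi * r^4 / 4 = pi * 218.5^4 / 4
= 1790175654.29 mm^4

1790175654.29 mm^4


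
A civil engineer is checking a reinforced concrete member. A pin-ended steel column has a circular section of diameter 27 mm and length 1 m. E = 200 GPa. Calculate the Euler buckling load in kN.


I = pi * d^4 / 64 = 26087.05 mm^4
L = 1000.0 mm
P_cr = pi^2 * E * I / L^2
= 9.8696 * 200000.0 * 26087.05 / 1000.0^2
= 51493.77 N = 51.4938 kN

51.4938 kN


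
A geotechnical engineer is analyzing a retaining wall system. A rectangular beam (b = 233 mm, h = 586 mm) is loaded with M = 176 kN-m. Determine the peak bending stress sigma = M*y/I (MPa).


I = b * h^3 / 12 = 233 * 586^3 / 12 = 3907216920.67 mm^4
y = h / 2 = 586 / 2 = 293.0 mm
M = 176 kN-m = 176000000.0 N-mm
sigma = M * y / I = 176000000.0 * 293.0 / 3907216920.67
= 13.2 MPa

13.2 MPa


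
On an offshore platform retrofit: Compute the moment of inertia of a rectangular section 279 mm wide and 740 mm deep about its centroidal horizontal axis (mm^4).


I = b * h^3 / 12
= 279 * 740^3 / 12
= 279 * 405224000 / 12
= 9421458000.0 mm^4

9421458000.0 mm^4


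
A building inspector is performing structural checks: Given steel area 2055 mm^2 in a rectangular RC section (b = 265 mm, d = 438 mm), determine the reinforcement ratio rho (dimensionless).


rho = As / (b * d)
= 2055 / (265 * 438)
= 2055 / 116070
= 0.017705 (dimensionless)

0.017705 (dimensionless)


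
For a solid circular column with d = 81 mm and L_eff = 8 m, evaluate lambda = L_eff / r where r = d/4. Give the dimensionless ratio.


Radius of gyration r = d / 4 = 81 / 4 = 20.25 mm
L_eff = 8000.0 mm
Slenderness ratio = L / r = 8000.0 / 20.25 = 395.06 (dimensionless)

395.06 (dimensionless)


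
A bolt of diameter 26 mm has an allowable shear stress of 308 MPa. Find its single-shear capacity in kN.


A = pi * d^2 / 4 = pi * 26^2 / 4 = 530.9292 mm^2
V = f_v * A / 1000 = 308 * 530.9292 / 1000
= 163.5262 kN

163.5262 kN


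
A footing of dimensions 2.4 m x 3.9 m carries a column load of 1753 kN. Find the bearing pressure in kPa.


A = 2.4 * 3.9 = 9.36 m^2
q = P / A = 1753 / 9.36
= 187.2863 kPa

187.2863 kPa


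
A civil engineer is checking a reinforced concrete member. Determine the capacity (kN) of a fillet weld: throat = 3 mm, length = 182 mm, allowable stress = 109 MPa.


Strength = throat * length * allowable stress
= 3 * 182 * 109 N
= 59514 N
= 59.51 kN

59.51 kN


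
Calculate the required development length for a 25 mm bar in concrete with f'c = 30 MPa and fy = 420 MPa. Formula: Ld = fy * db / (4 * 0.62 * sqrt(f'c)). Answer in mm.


Ld = (fy * db) / (4 * 0.62 * sqrt(f'c))
= (420 * 25) / (4 * 0.62 * sqrt(30))
= 10500 / 13.5835
= 773.0 mm

773.0 mm


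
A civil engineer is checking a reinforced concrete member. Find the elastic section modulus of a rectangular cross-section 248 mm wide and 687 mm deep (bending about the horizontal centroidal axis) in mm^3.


S = b * h^2 / 6
= 248 * 687^2 / 6
= 248 * 471969 / 6
= 19508052.0 mm^3

19508052.0 mm^3


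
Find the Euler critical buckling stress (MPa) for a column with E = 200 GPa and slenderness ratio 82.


sigma_cr = pi^2 * E / lambda^2
= 9.8696 * 200000.0 / 82^2
= 9.8696 * 200000.0 / 6724
= 293.5635 MPa

293.5635 MPa


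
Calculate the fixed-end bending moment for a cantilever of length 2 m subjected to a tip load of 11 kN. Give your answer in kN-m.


For a cantilever with a point load at the free end:
M_max = P * L = 11 * 2 = 22 kN-m

22 kN-m


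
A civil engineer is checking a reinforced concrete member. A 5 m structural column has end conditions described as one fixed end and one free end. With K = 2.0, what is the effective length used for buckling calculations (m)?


L_eff = K * L
= 2.0 * 5
= 10.0 m

10.0 m


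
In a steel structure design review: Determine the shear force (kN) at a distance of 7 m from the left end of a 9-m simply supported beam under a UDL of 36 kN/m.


R_A = w * L / 2 = 36 * 9 / 2 = 162.0 kN
V(x) = R_A - w * x = 162.0 - 36 * 7
= -90.0 kN

-90.0 kN


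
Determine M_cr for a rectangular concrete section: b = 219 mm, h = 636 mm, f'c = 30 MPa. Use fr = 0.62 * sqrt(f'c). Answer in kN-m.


fr = 0.62 * sqrt(30) = 0.62 * 5.4772 = 3.3959 MPa
I = 219 * 636^3 / 12 = 4694985072.0 mm^4
y_t = 318.0 mm
M_cr = fr * I / y_t = 3.3959 * 4694985072.0 / 318.0 N-mm
= 50.1371 kN-m

50.1371 kN-m


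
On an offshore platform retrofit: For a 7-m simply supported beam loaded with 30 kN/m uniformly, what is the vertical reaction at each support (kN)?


Total load = w * L = 30 * 7 = 210 kN
By symmetry, each reaction R = total / 2 = 210 / 2 = 105.0 kN

105.0 kN


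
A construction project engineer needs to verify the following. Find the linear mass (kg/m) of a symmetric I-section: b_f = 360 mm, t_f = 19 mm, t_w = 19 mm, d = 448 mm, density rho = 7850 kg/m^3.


A_flanges = 2 * 360 * 19 = 13680 mm^2
A_web = (448 - 2 * 19) * 19 = 7790 mm^2
A_total = 13680 + 7790 = 21470 mm^2 = 0.021470 m^2
Weight = rho * A = 7850 * 0.021470 = 168.5395 kg/m

168.5395 kg/m


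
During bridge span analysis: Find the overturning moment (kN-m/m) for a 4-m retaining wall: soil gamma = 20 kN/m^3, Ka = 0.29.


Pa = 0.5 * Ka * gamma * H^2
= 0.5 * 0.29 * 20 * 4^2
= 46.4 kN/m
Arm = H / 3 = 4 / 3 = 1.3333 m
Mo = Pa * arm = Pa * H / 3 = 46.4 * 4 / 3 = 61.8667 kN-m/m

61.8667 kN-m/m


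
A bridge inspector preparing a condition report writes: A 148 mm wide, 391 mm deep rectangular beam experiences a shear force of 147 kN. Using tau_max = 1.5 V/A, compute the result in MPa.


A = b * h = 148 * 391 = 57868 mm^2
V = 147 kN = 147000.0 N
tau_max = 1.5 * V / A = 1.5 * 147000.0 / 57868
= 3.8104 MPa

3.8104 MPa


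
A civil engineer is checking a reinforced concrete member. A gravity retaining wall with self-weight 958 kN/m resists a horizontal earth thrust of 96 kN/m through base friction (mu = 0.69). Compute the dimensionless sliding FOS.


Resisting force = mu * W = 0.69 * 958 = 661.02 kN/m
FOS = Resisting / Driving = 661.02 / 96
= 6.8856 (dimensionless)

6.8856 (dimensionless)


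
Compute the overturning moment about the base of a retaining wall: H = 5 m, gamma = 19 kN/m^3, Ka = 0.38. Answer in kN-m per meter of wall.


Pa = 0.5 * Ka * gamma * H^2
= 0.5 * 0.38 * 19 * 5^2
= 90.25 kN/m
Arm = H / 3 = 5 / 3 = 1.6667 m
Mo = Pa * arm = Pa * H / 3 = 90.25 * 5 / 3 = 150.4167 kN-m/m

150.4167 kN-m/m


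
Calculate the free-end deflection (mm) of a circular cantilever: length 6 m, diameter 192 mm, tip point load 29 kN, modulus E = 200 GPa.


I = pi * d^4 / 64 = pi * 192^4 / 64 = 66707522.83 mm^4
L = 6000.0 mm, P = 29000.0 N, E = 200000.0 MPa
delta = P * L^3 / (3 * E * I)
= 29000.0 * 6000.0^3 / (3 * 200000.0 * 66707522.83)
= 156.5041 mm

156.5041 mm


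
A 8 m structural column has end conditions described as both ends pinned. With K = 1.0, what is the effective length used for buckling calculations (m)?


L_eff = K * L
= 1.0 * 8
= 8.0 m

8.0 m


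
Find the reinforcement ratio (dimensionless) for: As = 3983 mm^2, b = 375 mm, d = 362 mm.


rho = As / (b * d)
= 3983 / (375 * 362)
= 3983 / 135750
= 0.029341 (dimensionless)

0.029341 (dimensionless)


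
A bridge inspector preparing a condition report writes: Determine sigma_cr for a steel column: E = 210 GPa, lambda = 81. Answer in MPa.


sigma_cr = pi^2 * E / lambda^2
= 9.8696 * 210000.0 / 81^2
= 9.8696 * 210000.0 / 6561
= 315.8995 MPa

315.8995 MPa


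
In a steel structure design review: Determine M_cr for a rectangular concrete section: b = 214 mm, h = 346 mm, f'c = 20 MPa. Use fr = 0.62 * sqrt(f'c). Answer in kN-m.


fr = 0.62 * sqrt(20) = 0.62 * 4.4721 = 2.7727 MPa
I = 214 * 346^3 / 12 = 738687625.33 mm^4
y_t = 173.0 mm
M_cr = fr * I / y_t = 2.7727 * 738687625.33 / 173.0 N-mm
= 11.8392 kN-m

11.8392 kN-m


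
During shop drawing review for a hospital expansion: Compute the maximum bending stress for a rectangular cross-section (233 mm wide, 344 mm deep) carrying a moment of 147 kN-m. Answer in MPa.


I = b * h^3 / 12 = 233 * 344^3 / 12 = 790405589.33 mm^4
y = h / 2 = 344 / 2 = 172.0 mm
M = 147 kN-m = 147000000.0 N-mm
sigma = M * y / I = 147000000.0 * 172.0 / 790405589.33
= 31.99 MPa

31.99 MPa


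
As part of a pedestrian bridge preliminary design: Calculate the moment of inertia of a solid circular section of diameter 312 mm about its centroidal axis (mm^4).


r = d / 2 = 312 / 2 = 156.0 mm
I = pi * r^4 / 4 = pi * 156.0^4 / 4
= 465144912.01 mm^4

465144912.01 mm^4


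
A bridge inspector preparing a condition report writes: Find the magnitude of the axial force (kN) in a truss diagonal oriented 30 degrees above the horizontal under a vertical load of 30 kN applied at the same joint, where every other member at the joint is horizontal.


At the joint, only the diagonal has a vertical component, so vertical equilibrium gives:
F * sin(30) = 30
F = 30 / sin(30)
= 30 / 0.5
= 60.0 kN

60.0 kN


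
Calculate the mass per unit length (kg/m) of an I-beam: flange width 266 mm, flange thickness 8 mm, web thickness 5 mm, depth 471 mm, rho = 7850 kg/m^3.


A_flanges = 2 * 266 * 8 = 4256 mm^2
A_web = (471 - 2 * 8) * 5 = 2275 mm^2
A_total = 4256 + 2275 = 6531 mm^2 = 0.006531 m^2
Weight = rho * A = 7850 * 0.006531 = 51.2683 kg/m

51.2683 kg/m


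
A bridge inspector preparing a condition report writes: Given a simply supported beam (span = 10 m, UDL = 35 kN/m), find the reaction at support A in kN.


Total load = w * L = 35 * 10 = 350 kN
By symmetry, each reaction R = total / 2 = 350 / 2 = 175.0 kN

175.0 kN


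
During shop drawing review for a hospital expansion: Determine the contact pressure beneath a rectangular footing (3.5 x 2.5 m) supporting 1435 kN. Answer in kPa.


A = 3.5 * 2.5 = 8.75 m^2
q = P / A = 1435 / 8.75
= 164.0 kPa

164.0 kPa


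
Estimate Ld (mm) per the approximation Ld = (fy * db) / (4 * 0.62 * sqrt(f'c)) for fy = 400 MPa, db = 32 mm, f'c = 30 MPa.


Ld = (fy * db) / (4 * 0.62 * sqrt(f'c))
= (400 * 32) / (4 * 0.62 * sqrt(30))
= 12800 / 13.5835
= 942.32 mm

942.32 mm


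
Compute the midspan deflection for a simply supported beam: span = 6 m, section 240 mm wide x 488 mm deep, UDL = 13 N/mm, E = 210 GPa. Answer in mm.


I = 240 * 488^3 / 12 = 2324285440.0 mm^4
L = 6000.0 mm, w = 13 N/mm, E = 210000.0 MPa
delta = 5 * w * L^4 / (384 * E * I)
= 5 * 13 * 6000.0^4 / (384 * 210000.0 * 2324285440.0)
= 0.4494 mm

0.4494 mm


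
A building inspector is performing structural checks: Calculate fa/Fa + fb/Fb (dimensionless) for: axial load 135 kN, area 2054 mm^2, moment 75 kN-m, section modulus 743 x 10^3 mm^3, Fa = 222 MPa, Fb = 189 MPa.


f_a = P / A = 135000.0 / 2054 = 65.7254 MPa
f_b = M / S = 75000000.0 / 743000.0 = 100.9421 MPa
Ratio = f_a / Fa + f_b / Fb
= 65.7254 / 222 + 100.9421 / 189
= 0.8301 (dimensionless)

0.8301 (dimensionless)


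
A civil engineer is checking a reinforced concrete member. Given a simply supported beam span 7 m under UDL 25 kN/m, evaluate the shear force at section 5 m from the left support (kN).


R_A = w * L / 2 = 25 * 7 / 2 = 87.5 kN
V(x) = R_A - w * x = 87.5 - 25 * 5
= -37.5 kN

-37.5 kN


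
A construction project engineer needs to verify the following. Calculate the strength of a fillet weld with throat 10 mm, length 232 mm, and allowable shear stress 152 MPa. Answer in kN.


Strength = throat * length * allowable stress
= 10 * 232 * 152 N
= 352640 N
= 352.64 kN

352.64 kN


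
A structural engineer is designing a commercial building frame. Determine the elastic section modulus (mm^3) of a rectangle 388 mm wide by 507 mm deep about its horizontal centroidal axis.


S = b * h^2 / 6
= 388 * 507^2 / 6
= 388 * 257049 / 6
= 16622502.0 mm^3

16622502.0 mm^3


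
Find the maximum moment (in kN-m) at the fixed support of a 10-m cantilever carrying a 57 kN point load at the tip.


For a cantilever with a point load at the free end:
M_max = P * L = 57 * 10 = 570 kN-m

570 kN-m


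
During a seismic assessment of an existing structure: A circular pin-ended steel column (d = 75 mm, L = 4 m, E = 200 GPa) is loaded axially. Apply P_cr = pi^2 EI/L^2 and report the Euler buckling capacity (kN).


I = pi * d^4 / 64 = 1553155.55 mm^4
L = 4000.0 mm
P_cr = pi^2 * E * I / L^2
= 9.8696 * 200000.0 * 1553155.55 / 4000.0^2
= 191612.89 N = 191.6129 kN

191.6129 kN


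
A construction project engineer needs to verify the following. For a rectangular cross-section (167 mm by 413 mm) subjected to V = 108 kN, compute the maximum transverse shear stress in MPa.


A = b * h = 167 * 413 = 68971 mm^2
V = 108 kN = 108000.0 N
tau_max = 1.5 * V / A = 1.5 * 108000.0 / 68971
= 2.3488 MPa

2.3488 MPa


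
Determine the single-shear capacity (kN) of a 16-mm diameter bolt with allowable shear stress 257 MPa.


A = pi * d^2 / 4 = pi * 16^2 / 4 = 201.0619 mm^2
V = f_v * A / 1000 = 257 * 201.0619 / 1000
= 51.6729 kN

51.6729 kN


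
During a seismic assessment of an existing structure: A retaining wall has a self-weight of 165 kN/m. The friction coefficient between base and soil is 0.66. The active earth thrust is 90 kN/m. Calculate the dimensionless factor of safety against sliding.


Resisting force = mu * W = 0.66 * 165 = 108.9 kN/m
FOS = Resisting / Driving = 108.9 / 90
= 1.21 (dimensionless)

1.21 (dimensionless)


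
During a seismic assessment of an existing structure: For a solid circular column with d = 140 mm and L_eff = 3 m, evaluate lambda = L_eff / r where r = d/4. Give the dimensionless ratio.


Radius of gyration r = d / 4 = 140 / 4 = 35.0 mm
L_eff = 3000.0 mm
Slenderness ratio = L / r = 3000.0 / 35.0 = 85.71 (dimensionless)

85.71 (dimensionless)


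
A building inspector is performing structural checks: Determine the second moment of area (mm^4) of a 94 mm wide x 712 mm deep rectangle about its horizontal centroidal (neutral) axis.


I = b * h^3 / 12
= 94 * 712^3 / 12
= 94 * 360944128 / 12
= 2827395669.33 mm^4

2827395669.33 mm^4


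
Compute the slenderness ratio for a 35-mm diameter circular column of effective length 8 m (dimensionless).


Radius of gyration r = d / 4 = 35 / 4 = 8.75 mm
L_eff = 8000.0 mm
Slenderness ratio = L / r = 8000.0 / 8.75 = 914.29 (dimensionless)

914.29 (dimensionless)


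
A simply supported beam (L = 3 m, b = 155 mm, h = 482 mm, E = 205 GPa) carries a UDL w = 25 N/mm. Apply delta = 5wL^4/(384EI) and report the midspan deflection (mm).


I = 155 * 482^3 / 12 = 1446410503.33 mm^4
L = 3000.0 mm, w = 25 N/mm, E = 205000.0 MPa
delta = 5 * w * L^4 / (384 * E * I)
= 5 * 25 * 3000.0^4 / (384 * 205000.0 * 1446410503.33)
= 0.0889 mm

0.0889 mm


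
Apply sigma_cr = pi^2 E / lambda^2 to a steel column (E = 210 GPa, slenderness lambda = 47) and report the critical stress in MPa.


sigma_cr = pi^2 * E / lambda^2
= 9.8696 * 210000.0 / 47^2
= 9.8696 * 210000.0 / 2209
= 938.2603 MPa

938.2603 MPa


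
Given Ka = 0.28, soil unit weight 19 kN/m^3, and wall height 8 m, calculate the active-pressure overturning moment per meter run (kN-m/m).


Pa = 0.5 * Ka * gamma * H^2
= 0.5 * 0.28 * 19 * 8^2
= 170.24 kN/m
Arm = H / 3 = 8 / 3 = 2.6667 m
Mo = Pa * arm = Pa * H / 3 = 170.24 * 8 / 3 = 453.9733 kN-m/m

453.9733 kN-m/m


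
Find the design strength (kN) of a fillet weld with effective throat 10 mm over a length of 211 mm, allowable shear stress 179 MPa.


Strength = throat * length * allowable stress
= 10 * 211 * 179 N
= 377690 N
= 377.69 kN

377.69 kN


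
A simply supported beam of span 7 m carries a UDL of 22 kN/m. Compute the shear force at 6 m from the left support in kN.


R_A = w * L / 2 = 22 * 7 / 2 = 77.0 kN
V(x) = R_A - w * x = 77.0 - 22 * 6
= -55.0 kN

-55.0 kN


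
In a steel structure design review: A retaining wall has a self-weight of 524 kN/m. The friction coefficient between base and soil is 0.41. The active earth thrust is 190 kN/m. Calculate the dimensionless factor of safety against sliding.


Resisting force = mu * W = 0.41 * 524 = 214.84 kN/m
FOS = Resisting / Driving = 214.84 / 190
= 1.1307 (dimensionless)

1.1307 (dimensionless)


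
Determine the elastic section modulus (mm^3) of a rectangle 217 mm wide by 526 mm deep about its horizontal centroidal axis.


S = b * h^2 / 6
= 217 * 526^2 / 6
= 217 * 276676 / 6
= 10006448.67 mm^3

10006448.67 mm^3


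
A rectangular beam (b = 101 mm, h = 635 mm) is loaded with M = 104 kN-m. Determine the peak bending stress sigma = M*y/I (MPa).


I = b * h^3 / 12 = 101 * 635^3 / 12 = 2155069614.58 mm^4
y = h / 2 = 635 / 2 = 317.5 mm
M = 104 kN-m = 104000000.0 N-mm
sigma = M * y / I = 104000000.0 * 317.5 / 2155069614.58
= 15.32 MPa

15.32 MPa


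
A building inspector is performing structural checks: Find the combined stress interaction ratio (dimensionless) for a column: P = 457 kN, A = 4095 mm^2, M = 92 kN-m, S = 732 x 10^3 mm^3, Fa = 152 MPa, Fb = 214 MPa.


f_a = P / A = 457000.0 / 4095 = 111.5995 MPa
f_b = M / S = 92000000.0 / 732000.0 = 125.6831 MPa
Ratio = f_a / Fa + f_b / Fb
= 111.5995 / 152 + 125.6831 / 214
= 1.3215 (dimensionless)

1.3215 (dimensionless)
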